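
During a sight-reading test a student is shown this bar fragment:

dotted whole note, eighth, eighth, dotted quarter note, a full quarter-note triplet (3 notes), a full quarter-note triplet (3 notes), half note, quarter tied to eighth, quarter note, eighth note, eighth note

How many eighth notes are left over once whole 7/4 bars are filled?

One bar of 7/4 = 14 eighth notes.
Convert each value to eighth notes: dotted whole note = 12; eighth = 1; eighth = 1; dotted quarter note = 3; a full quarter-note triplet (3 notes) (three triplet quarters span one half) = 4; a full quarter-note triplet (3 notes) (three triplet quarters span one half) = 4; half note = 4; quarter tied to eighth (quarter + eighth) = 3; quarter note = 2; eighth note = 1; eighth note = 1.
Total: 12 + 1 + 1 + 3 + 4 + 4 + 4 + 3 + 2 + 1 + 1 = 36.
36 ÷ 14 = 2 complete bars with 8 eighth notes remaining.

8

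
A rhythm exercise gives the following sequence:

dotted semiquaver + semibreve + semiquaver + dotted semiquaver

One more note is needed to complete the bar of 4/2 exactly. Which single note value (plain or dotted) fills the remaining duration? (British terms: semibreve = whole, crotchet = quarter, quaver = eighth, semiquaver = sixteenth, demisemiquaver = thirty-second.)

dotted half note

The bar of 4/2 = 64 thirty-second notes.
Working in thirty-second notes: dotted semiquaver = 3; semibreve = 32; semiquaver = 2; dotted semiquaver = 3.
Adding: 3 + 32 + 2 + 3 = 40.
Remaining: 64 − 40 = 24 thirty-second notes, which is a dotted half note.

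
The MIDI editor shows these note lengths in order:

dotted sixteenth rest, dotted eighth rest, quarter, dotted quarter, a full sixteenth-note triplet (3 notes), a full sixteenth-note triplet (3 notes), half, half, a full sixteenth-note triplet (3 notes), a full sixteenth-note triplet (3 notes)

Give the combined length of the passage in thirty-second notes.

In thirty-second notes: dotted sixteenth rest = 3; dotted eighth rest = 6; quarter = 8; dotted quarter = 12; a full sixteenth-note triplet (3 notes) (three triplet sixteenths span one eighth) = 4; a full sixteenth-note triplet (3 notes) (three triplet sixteenths span one eighth) = 4; half = 16; half = 16; a full sixteenth-note triplet (3 notes) (three triplet sixteenths span one eighth) = 4; a full sixteenth-note triplet (3 notes) (three triplet sixteenths span one eighth) = 4.
Adding: 3 + 6 + 8 + 12 + 4 + 4 + 16 + 16 + 4 + 4 = 77 thirty-second notes.

77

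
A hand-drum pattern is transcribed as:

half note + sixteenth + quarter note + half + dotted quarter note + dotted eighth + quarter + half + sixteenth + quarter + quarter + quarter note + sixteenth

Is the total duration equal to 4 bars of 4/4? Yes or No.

No

One bar of 4/4 = 16 sixteenth notes, so 4 bars = 64.
Convert each value to sixteenth notes: half note = 8; sixteenth = 1; quarter note = 4; half = 8; dotted quarter note = 6; dotted eighth = 3; quarter = 4; half = 8; sixteenth = 1; quarter = 4; quarter = 4; quarter note = 4; sixteenth = 1.
Adding: 8 + 1 + 4 + 8 + 6 + 3 + 4 + 8 + 1 + 4 + 4 + 4 + 1 = 56.
56 falls short of 64, so the answer is No.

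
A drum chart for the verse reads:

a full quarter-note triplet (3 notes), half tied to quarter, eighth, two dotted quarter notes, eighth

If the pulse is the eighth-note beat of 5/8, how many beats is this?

18

One eighth-note beat = 2 sixteenth notes.
Working in sixteenth notes: a full quarter-note triplet (3 notes) (three triplet quarters span one half) = 8; half tied to quarter (half + quarter) = 12; eighth = 2; dotted quarter note = 6; dotted quarter note = 6; eighth = 2.
Total: 8 + 12 + 2 + 6 + 6 + 2 = 36.
36 ÷ 2 = 18 beats.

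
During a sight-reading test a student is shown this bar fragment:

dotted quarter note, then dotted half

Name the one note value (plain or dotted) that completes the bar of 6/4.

The bar of 6/4 = 12 eighth notes.
In eighth notes: dotted quarter note = 3; dotted half = 6.
Altogether 3 + 6 = 9.
Remaining: 12 − 9 = 3 eighth notes, which is a dotted quarter note.

dotted quarter note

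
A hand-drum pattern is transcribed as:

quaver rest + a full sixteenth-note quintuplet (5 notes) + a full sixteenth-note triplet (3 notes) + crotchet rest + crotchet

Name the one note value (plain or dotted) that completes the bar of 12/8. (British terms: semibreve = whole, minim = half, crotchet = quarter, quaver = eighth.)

The bar of 12/8 = 12 eighth notes.
Convert each value to eighth notes: quaver rest = 1; a full sixteenth-note quintuplet (5 notes) (five quintuplet sixteenths span one quarter) = 2; a full sixteenth-note triplet (3 notes) (three triplet sixteenths span one eighth) = 1; crotchet rest = 2; crotchet = 2.
Total: 1 + 2 + 1 + 2 + 2 = 8.
Remaining: 12 − 8 = 4 eighth notes, which is a half note.

half note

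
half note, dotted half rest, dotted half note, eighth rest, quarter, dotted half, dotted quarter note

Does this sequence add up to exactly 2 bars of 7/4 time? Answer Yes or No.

Yes

One bar of 7/4 = 14 eighth notes, so 2 bars = 28.
Express everything in eighth notes: half note = 4; dotted half rest = 6; dotted half note = 6; eighth rest = 1; quarter = 2; dotted half = 6; dotted quarter note = 3.
Adding: 4 + 6 + 6 + 1 + 2 + 6 + 3 = 28.
28 equals 28, so the answer is Yes.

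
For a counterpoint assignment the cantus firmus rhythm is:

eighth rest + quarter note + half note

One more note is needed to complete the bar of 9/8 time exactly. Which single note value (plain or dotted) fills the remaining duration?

The bar of 9/8 = 9 eighth notes.
Each duration in eighth notes: eighth rest = 1; quarter note = 2; half note = 4.
Adding: 1 + 2 + 4 = 7.
Remaining: 9 − 7 = 2 eighth notes, which is a quarter note.

quarter note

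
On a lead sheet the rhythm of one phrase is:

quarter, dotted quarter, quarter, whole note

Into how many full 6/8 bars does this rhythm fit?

One bar of 6/8 = 6 eighth notes.
Convert each value to eighth notes: quarter = 2; dotted quarter = 3; quarter = 2; whole note = 8.
Adding: 2 + 3 + 2 + 8 = 15.
15 ÷ 6 = 2 complete bars with 3 left over.

2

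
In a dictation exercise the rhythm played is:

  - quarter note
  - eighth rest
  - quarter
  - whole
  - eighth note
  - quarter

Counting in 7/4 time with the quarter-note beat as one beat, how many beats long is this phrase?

8

One quarter-note beat = 2 eighth notes.
Working in eighth notes: quarter note = 2; eighth rest = 1; quarter = 2; whole = 8; eighth note = 1; quarter = 2.
Total: 2 + 1 + 2 + 8 + 1 + 2 = 16.
16 ÷ 2 = 8 beats.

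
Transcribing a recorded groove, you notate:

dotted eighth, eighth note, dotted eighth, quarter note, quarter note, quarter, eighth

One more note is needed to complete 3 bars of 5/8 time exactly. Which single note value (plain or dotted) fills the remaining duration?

half note

3 bars of 5/8 = 30 sixteenth notes.
Each duration in sixteenth notes: dotted eighth = 3; eighth note = 2; dotted eighth = 3; quarter note = 4; quarter note = 4; quarter = 4; eighth = 2.
Adding: 3 + 2 + 3 + 4 + 4 + 4 + 2 = 22.
Remaining: 30 − 22 = 8 sixteenth notes, which is a half note.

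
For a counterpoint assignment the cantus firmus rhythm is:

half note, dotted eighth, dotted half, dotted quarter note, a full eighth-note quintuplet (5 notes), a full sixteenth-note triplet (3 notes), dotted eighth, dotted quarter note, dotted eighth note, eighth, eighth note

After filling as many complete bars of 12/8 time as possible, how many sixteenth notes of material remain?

7

One bar of 12/8 = 24 sixteenth notes.
In sixteenth notes: half note = 8; dotted eighth = 3; dotted half = 12; dotted quarter note = 6; a full eighth-note quintuplet (5 notes) (five quintuplet eighths span one half) = 8; a full sixteenth-note triplet (3 notes) (three triplet sixteenths span one eighth) = 2; dotted eighth = 3; dotted quarter note = 6; dotted eighth note = 3; eighth = 2; eighth note = 2.
Total: 8 + 3 + 12 + 6 + 8 + 2 + 3 + 6 + 3 + 2 + 2 = 55.
55 ÷ 24 = 2 complete bars with 7 sixteenth notes remaining.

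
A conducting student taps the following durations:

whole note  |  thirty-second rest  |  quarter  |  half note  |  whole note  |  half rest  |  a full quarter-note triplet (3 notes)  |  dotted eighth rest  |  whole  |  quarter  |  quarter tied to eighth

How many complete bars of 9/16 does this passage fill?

9

One bar of 9/16 = 18 thirty-second notes.
Each duration in thirty-second notes: whole note = 32; thirty-second rest = 1; quarter = 8; half note = 16; whole note = 32; half rest = 16; a full quarter-note triplet (3 notes) (three triplet quarters span one half) = 16; dotted eighth rest = 6; whole = 32; quarter = 8; quarter tied to eighth (quarter + eighth) = 12.
Altogether 32 + 1 + 8 + 16 + 32 + 16 + 16 + 6 + 32 + 8 + 12 = 179.
179 ÷ 18 = 9 complete bars with 17 left over.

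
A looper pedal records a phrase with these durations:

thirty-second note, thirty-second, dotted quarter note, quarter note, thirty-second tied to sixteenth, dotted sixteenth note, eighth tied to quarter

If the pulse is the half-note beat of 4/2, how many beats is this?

One half-note beat = 16 thirty-second notes.
In thirty-second notes: thirty-second note = 1; thirty-second = 1; dotted quarter note = 12; quarter note = 8; thirty-second tied to sixteenth (thirty-second + sixteenth) = 3; dotted sixteenth note = 3; eighth tied to quarter (eighth + quarter) = 12.
Sum: 1 + 1 + 12 + 8 + 3 + 3 + 12 = 40.
40 ÷ 16 = 2.5 beats.

2.5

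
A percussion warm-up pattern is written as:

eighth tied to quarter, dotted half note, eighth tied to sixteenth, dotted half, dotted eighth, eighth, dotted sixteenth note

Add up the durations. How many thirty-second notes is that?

Convert each value to thirty-second notes: eighth tied to quarter (eighth + quarter) = 12; dotted half note = 24; eighth tied to sixteenth (eighth + sixteenth) = 6; dotted half = 24; dotted eighth = 6; eighth = 4; dotted sixteenth note = 3.
Adding: 12 + 24 + 6 + 24 + 6 + 4 + 3 = 79 thirty-second notes.

79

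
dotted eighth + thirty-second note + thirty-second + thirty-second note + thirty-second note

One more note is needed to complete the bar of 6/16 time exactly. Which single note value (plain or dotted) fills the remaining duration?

sixteenth note

The bar of 6/16 = 12 thirty-second notes.
Express everything in thirty-second notes: dotted eighth = 6; thirty-second note = 1; thirty-second = 1; thirty-second note = 1; thirty-second note = 1.
Sum: 6 + 1 + 1 + 1 + 1 = 10.
Remaining: 12 − 10 = 2 thirty-second notes, which is a sixteenth note.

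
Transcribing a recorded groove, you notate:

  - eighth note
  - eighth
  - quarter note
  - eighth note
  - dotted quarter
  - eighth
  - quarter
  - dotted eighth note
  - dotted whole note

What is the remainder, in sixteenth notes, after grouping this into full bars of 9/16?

One bar of 9/16 = 9 sixteenth notes.
In sixteenth notes: eighth note = 2; eighth = 2; quarter note = 4; eighth note = 2; dotted quarter = 6; eighth = 2; quarter = 4; dotted eighth note = 3; dotted whole note = 24.
Altogether 2 + 2 + 4 + 2 + 6 + 2 + 4 + 3 + 24 = 49.
49 ÷ 9 = 5 complete bars with 4 sixteenth notes remaining.

4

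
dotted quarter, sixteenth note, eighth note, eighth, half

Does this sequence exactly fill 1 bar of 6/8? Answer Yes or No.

No

One bar of 6/8 = 12 sixteenth notes.
Each duration in sixteenth notes: dotted quarter = 6; sixteenth note = 1; eighth note = 2; eighth = 2; half = 8.
Altogether 6 + 1 + 2 + 2 + 8 = 19.
19 exceeds 12, so the answer is No.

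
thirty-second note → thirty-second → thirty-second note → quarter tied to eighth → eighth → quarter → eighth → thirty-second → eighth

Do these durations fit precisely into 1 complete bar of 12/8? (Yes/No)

No

One bar of 12/8 = 48 thirty-second notes.
Convert each value to thirty-second notes: thirty-second note = 1; thirty-second = 1; thirty-second note = 1; quarter tied to eighth (quarter + eighth) = 12; eighth = 4; quarter = 8; eighth = 4; thirty-second = 1; eighth = 4.
Adding: 1 + 1 + 1 + 12 + 4 + 8 + 4 + 1 + 4 = 36.
36 falls short of 48, so the answer is No.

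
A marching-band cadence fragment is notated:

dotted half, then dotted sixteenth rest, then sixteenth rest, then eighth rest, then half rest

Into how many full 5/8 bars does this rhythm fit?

One bar of 5/8 = 20 thirty-second notes.
In thirty-second notes: dotted half = 24; dotted sixteenth rest = 3; sixteenth rest = 2; eighth rest = 4; half rest = 16.
Adding: 24 + 3 + 2 + 4 + 16 = 49.
49 ÷ 20 = 2 complete bars with 9 left over.

2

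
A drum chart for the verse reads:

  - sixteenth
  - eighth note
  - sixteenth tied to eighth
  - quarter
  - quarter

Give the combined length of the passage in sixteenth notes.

14

Convert each value to sixteenth notes: sixteenth = 1; eighth note = 2; sixteenth tied to eighth (sixteenth + eighth) = 3; quarter = 4; quarter = 4.
Total: 1 + 2 + 3 + 4 + 4 = 14 sixteenth notes.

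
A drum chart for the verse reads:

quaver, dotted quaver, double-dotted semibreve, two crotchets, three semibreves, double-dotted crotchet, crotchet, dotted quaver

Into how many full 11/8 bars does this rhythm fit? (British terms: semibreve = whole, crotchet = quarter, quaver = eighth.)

4

One bar of 11/8 = 22 sixteenth notes.
Express everything in sixteenth notes: quaver = 2; dotted quaver = 3; double-dotted semibreve = 28; crotchet = 4; crotchet = 4; semibreve = 16; semibreve = 16; semibreve = 16; double-dotted crotchet = 7; crotchet = 4; dotted quaver = 3.
Total: 2 + 3 + 28 + 4 + 4 + 16 + 16 + 16 + 7 + 4 + 3 = 103.
103 ÷ 22 = 4 complete bars with 15 left over.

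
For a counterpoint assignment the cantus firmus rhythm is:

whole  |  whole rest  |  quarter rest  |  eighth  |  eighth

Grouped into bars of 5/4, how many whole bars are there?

2

One bar of 5/4 = 10 eighth notes.
Working in eighth notes: whole = 8; whole rest = 8; quarter rest = 2; eighth = 1; eighth = 1.
Altogether 8 + 8 + 2 + 1 + 1 = 20.
20 ÷ 10 = 2 complete bars with 0 left over.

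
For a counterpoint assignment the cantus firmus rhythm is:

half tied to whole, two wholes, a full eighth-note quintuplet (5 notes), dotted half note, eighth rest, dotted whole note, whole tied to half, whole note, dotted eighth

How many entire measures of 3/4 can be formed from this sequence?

12

One bar of 3/4 = 12 sixteenth notes.
Working in sixteenth notes: half tied to whole (half + whole) = 24; whole = 16; whole = 16; a full eighth-note quintuplet (5 notes) (five quintuplet eighths span one half) = 8; dotted half note = 12; eighth rest = 2; dotted whole note = 24; whole tied to half (whole + half) = 24; whole note = 16; dotted eighth = 3.
Sum: 24 + 16 + 16 + 8 + 12 + 2 + 24 + 24 + 16 + 3 = 145.
145 ÷ 12 = 12 complete bars with 1 left over.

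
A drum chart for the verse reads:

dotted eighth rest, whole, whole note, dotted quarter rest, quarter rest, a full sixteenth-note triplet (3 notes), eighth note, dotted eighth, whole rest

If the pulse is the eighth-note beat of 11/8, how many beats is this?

One eighth-note beat = 2 sixteenth notes.
Each duration in sixteenth notes: dotted eighth rest = 3; whole = 16; whole note = 16; dotted quarter rest = 6; quarter rest = 4; a full sixteenth-note triplet (3 notes) (three triplet sixteenths span one eighth) = 2; eighth note = 2; dotted eighth = 3; whole rest = 16.
Sum: 3 + 16 + 16 + 6 + 4 + 2 + 2 + 3 + 16 = 68.
68 ÷ 2 = 34 beats.

34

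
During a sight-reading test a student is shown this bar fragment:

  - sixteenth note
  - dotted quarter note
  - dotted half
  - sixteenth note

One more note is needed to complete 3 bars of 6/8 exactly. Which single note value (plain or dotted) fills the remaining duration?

whole note

3 bars of 6/8 = 36 sixteenth notes.
Working in sixteenth notes: sixteenth note = 1; dotted quarter note = 6; dotted half = 12; sixteenth note = 1.
Altogether 1 + 6 + 12 + 1 = 20.
Remaining: 36 − 20 = 16 sixteenth notes, which is a whole note.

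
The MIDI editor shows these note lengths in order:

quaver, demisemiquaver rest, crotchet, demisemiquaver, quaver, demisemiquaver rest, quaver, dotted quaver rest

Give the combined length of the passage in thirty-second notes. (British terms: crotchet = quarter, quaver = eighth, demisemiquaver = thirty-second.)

29

In thirty-second notes: quaver = 4; demisemiquaver rest = 1; crotchet = 8; demisemiquaver = 1; quaver = 4; demisemiquaver rest = 1; quaver = 4; dotted quaver rest = 6.
Sum: 4 + 1 + 8 + 1 + 4 + 1 + 4 + 6 = 29 thirty-second notes.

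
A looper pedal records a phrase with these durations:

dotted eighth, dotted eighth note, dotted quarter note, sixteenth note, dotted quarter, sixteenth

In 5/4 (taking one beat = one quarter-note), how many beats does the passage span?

5

One quarter-note beat = 4 sixteenth notes.
In sixteenth notes: dotted eighth = 3; dotted eighth note = 3; dotted quarter note = 6; sixteenth note = 1; dotted quarter = 6; sixteenth = 1.
Sum: 3 + 3 + 6 + 1 + 6 + 1 = 20.
20 ÷ 4 = 5 beats.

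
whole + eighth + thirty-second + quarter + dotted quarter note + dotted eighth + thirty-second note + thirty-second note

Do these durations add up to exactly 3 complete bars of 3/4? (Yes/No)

One bar of 3/4 = 24 thirty-second notes, so 3 bars = 72.
Each duration in thirty-second notes: whole = 32; eighth = 4; thirty-second = 1; quarter = 8; dotted quarter note = 12; dotted eighth = 6; thirty-second note = 1; thirty-second note = 1.
Adding: 32 + 4 + 1 + 8 + 12 + 6 + 1 + 1 = 65.
65 falls short of 72, so the answer is No.

No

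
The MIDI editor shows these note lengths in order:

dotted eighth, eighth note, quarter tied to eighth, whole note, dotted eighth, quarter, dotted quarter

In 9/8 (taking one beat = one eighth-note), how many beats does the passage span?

20

One eighth-note beat = 2 sixteenth notes.
In sixteenth notes: dotted eighth = 3; eighth note = 2; quarter tied to eighth (quarter + eighth) = 6; whole note = 16; dotted eighth = 3; quarter = 4; dotted quarter = 6.
Sum: 3 + 2 + 6 + 16 + 3 + 4 + 6 = 40.
40 ÷ 2 = 20 beats.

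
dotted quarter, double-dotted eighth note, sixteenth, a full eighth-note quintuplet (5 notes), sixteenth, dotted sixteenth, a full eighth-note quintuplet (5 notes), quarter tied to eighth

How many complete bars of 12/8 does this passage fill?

1

One bar of 12/8 = 48 thirty-second notes.
Each duration in thirty-second notes: dotted quarter = 12; double-dotted eighth note = 7; sixteenth = 2; a full eighth-note quintuplet (5 notes) (five quintuplet eighths span one half) = 16; sixteenth = 2; dotted sixteenth = 3; a full eighth-note quintuplet (5 notes) (five quintuplet eighths span one half) = 16; quarter tied to eighth (quarter + eighth) = 12.
Altogether 12 + 7 + 2 + 16 + 2 + 3 + 16 + 12 = 70.
70 ÷ 48 = 1 complete bar with 22 left over.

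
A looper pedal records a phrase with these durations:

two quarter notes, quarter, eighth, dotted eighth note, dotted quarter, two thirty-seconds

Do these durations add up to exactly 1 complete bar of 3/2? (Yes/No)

One bar of 3/2 = 48 thirty-second notes.
Express everything in thirty-second notes: quarter note = 8; quarter note = 8; quarter = 8; eighth = 4; dotted eighth note = 6; dotted quarter = 12; thirty-second = 1; thirty-second = 1.
Total: 8 + 8 + 8 + 4 + 6 + 12 + 1 + 1 = 48.
48 equals 48, so the answer is Yes.

Yes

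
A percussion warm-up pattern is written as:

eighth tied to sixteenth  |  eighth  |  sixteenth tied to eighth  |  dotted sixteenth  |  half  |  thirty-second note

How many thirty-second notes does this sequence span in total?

36

Express everything in thirty-second notes: eighth tied to sixteenth (eighth + sixteenth) = 6; eighth = 4; sixteenth tied to eighth (sixteenth + eighth) = 6; dotted sixteenth = 3; half = 16; thirty-second note = 1.
Total: 6 + 4 + 6 + 3 + 16 + 1 = 36 thirty-second notes.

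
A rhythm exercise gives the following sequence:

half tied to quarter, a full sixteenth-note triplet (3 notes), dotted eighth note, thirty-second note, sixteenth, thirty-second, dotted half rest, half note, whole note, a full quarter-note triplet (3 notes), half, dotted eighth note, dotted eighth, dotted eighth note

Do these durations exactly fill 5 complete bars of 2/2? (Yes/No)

One bar of 2/2 = 32 thirty-second notes, so 5 bars = 160.
Working in thirty-second notes: half tied to quarter (half + quarter) = 24; a full sixteenth-note triplet (3 notes) (three triplet sixteenths span one eighth) = 4; dotted eighth note = 6; thirty-second note = 1; sixteenth = 2; thirty-second = 1; dotted half rest = 24; half note = 16; whole note = 32; a full quarter-note triplet (3 notes) (three triplet quarters span one half) = 16; half = 16; dotted eighth note = 6; dotted eighth = 6; dotted eighth note = 6.
Sum: 24 + 4 + 6 + 1 + 2 + 1 + 24 + 16 + 32 + 16 + 16 + 6 + 6 + 6 = 160.
160 equals 160, so the answer is Yes.

Yes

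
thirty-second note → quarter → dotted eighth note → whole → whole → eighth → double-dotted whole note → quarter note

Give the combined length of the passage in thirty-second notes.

147

Working in thirty-second notes: thirty-second note = 1; quarter = 8; dotted eighth note = 6; whole = 32; whole = 32; eighth = 4; double-dotted whole note = 56; quarter note = 8.
Sum: 1 + 8 + 6 + 32 + 32 + 4 + 56 + 8 = 147 thirty-second notes.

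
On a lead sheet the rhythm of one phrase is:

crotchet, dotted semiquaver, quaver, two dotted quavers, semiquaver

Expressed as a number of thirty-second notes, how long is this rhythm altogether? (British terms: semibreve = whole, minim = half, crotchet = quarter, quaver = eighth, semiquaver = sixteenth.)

Working in thirty-second notes: crotchet = 8; dotted semiquaver = 3; quaver = 4; dotted quaver = 6; dotted quaver = 6; semiquaver = 2.
Sum: 8 + 3 + 4 + 6 + 6 + 2 = 29 thirty-second notes.

29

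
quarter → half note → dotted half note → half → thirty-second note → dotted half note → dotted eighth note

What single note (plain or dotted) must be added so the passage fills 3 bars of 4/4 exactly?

3 bars of 4/4 = 96 thirty-second notes.
In thirty-second notes: quarter = 8; half note = 16; dotted half note = 24; half = 16; thirty-second note = 1; dotted half note = 24; dotted eighth note = 6.
Altogether 8 + 16 + 24 + 16 + 1 + 24 + 6 = 95.
Remaining: 96 − 95 = 1 thirty-second note, which is a thirty-second note.

thirty-second note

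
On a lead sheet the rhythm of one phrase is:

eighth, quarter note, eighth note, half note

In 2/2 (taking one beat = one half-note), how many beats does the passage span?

2

One half-note beat = 4 eighth notes.
Express everything in eighth notes: eighth = 1; quarter note = 2; eighth note = 1; half note = 4.
Adding: 1 + 2 + 1 + 4 = 8.
8 ÷ 4 = 2 beats.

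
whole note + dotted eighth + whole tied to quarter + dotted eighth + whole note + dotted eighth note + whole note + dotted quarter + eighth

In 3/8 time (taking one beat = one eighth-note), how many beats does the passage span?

42.5

One eighth-note beat = 2 sixteenth notes.
Each duration in sixteenth notes: whole note = 16; dotted eighth = 3; whole tied to quarter (whole + quarter) = 20; dotted eighth = 3; whole note = 16; dotted eighth note = 3; whole note = 16; dotted quarter = 6; eighth = 2.
Sum: 16 + 3 + 20 + 3 + 16 + 3 + 16 + 6 + 2 = 85.
85 ÷ 2 = 42.5 beats.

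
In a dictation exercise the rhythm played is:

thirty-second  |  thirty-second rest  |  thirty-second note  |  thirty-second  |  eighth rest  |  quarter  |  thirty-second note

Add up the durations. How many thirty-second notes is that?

Each duration in thirty-second notes: thirty-second = 1; thirty-second rest = 1; thirty-second note = 1; thirty-second = 1; eighth rest = 4; quarter = 8; thirty-second note = 1.
Adding: 1 + 1 + 1 + 1 + 4 + 8 + 1 = 17 thirty-second notes.

17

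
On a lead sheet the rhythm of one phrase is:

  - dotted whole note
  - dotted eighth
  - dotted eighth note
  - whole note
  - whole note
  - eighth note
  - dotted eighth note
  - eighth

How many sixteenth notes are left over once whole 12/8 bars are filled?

21

One bar of 12/8 = 24 sixteenth notes.
Express everything in sixteenth notes: dotted whole note = 24; dotted eighth = 3; dotted eighth note = 3; whole note = 16; whole note = 16; eighth note = 2; dotted eighth note = 3; eighth = 2.
Altogether 24 + 3 + 3 + 16 + 16 + 2 + 3 + 2 = 69.
69 ÷ 24 = 2 complete bars with 21 sixteenth notes remaining.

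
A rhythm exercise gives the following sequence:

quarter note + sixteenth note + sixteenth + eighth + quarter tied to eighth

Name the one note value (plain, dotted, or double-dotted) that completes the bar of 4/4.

eighth note

The bar of 4/4 = 16 sixteenth notes.
Each duration in sixteenth notes: quarter note = 4; sixteenth note = 1; sixteenth = 1; eighth = 2; quarter tied to eighth (quarter + eighth) = 6.
Adding: 4 + 1 + 1 + 2 + 6 = 14.
Remaining: 16 − 14 = 2 sixteenth notes, which is a eighth note.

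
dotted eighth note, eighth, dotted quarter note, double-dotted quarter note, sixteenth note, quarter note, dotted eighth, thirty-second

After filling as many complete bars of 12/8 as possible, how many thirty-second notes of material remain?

5

One bar of 12/8 = 48 thirty-second notes.
Each duration in thirty-second notes: dotted eighth note = 6; eighth = 4; dotted quarter note = 12; double-dotted quarter note = 14; sixteenth note = 2; quarter note = 8; dotted eighth = 6; thirty-second = 1.
Adding: 6 + 4 + 12 + 14 + 2 + 8 + 6 + 1 = 53.
53 ÷ 48 = 1 complete bar with 5 thirty-second notes remaining.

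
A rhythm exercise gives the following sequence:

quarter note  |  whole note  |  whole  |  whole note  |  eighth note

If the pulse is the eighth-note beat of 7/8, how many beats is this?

One eighth-note beat = 2 sixteenth notes.
Convert each value to sixteenth notes: quarter note = 4; whole note = 16; whole = 16; whole note = 16; eighth note = 2.
Adding: 4 + 16 + 16 + 16 + 2 = 54.
54 ÷ 2 = 27 beats.

27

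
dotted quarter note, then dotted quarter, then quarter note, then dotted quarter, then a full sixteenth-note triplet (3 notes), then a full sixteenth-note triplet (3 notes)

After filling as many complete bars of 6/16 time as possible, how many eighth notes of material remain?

One bar of 6/16 = 3 eighth notes.
Express everything in eighth notes: dotted quarter note = 3; dotted quarter = 3; quarter note = 2; dotted quarter = 3; a full sixteenth-note triplet (3 notes) (three triplet sixteenths span one eighth) = 1; a full sixteenth-note triplet (3 notes) (three triplet sixteenths span one eighth) = 1.
Total: 3 + 3 + 2 + 3 + 1 + 1 = 13.
13 ÷ 3 = 4 complete bars with 1 eighth note remaining.

1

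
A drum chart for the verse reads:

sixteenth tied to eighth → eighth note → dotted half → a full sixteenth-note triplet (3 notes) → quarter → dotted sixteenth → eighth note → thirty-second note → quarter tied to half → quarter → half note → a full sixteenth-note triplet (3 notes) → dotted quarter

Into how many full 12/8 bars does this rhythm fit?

One bar of 12/8 = 48 thirty-second notes.
Each duration in thirty-second notes: sixteenth tied to eighth (sixteenth + eighth) = 6; eighth note = 4; dotted half = 24; a full sixteenth-note triplet (3 notes) (three triplet sixteenths span one eighth) = 4; quarter = 8; dotted sixteenth = 3; eighth note = 4; thirty-second note = 1; quarter tied to half (quarter + half) = 24; quarter = 8; half note = 16; a full sixteenth-note triplet (3 notes) (three triplet sixteenths span one eighth) = 4; dotted quarter = 12.
Sum: 6 + 4 + 24 + 4 + 8 + 3 + 4 + 1 + 24 + 8 + 16 + 4 + 12 = 118.
118 ÷ 48 = 2 complete bars with 22 left over.

2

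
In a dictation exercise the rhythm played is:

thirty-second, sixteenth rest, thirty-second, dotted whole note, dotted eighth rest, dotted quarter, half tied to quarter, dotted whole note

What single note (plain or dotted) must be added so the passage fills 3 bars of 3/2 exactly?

3 bars of 3/2 = 144 thirty-second notes.
In thirty-second notes: thirty-second = 1; sixteenth rest = 2; thirty-second = 1; dotted whole note = 48; dotted eighth rest = 6; dotted quarter = 12; half tied to quarter (half + quarter) = 24; dotted whole note = 48.
Total: 1 + 2 + 1 + 48 + 6 + 12 + 24 + 48 = 142.
Remaining: 144 − 142 = 2 thirty-second notes, which is a sixteenth note.

sixteenth note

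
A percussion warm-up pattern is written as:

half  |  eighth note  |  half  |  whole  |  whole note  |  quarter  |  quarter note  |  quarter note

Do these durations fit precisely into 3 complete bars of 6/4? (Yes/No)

One bar of 6/4 = 12 eighth notes, so 3 bars = 36.
Each duration in eighth notes: half = 4; eighth note = 1; half = 4; whole = 8; whole note = 8; quarter = 2; quarter note = 2; quarter note = 2.
Adding: 4 + 1 + 4 + 8 + 8 + 2 + 2 + 2 = 31.
31 falls short of 36, so the answer is No.

No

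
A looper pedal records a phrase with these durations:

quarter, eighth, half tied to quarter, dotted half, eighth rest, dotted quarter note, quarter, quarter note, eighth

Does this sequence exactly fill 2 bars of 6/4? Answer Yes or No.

One bar of 6/4 = 12 eighth notes, so 2 bars = 24.
Convert each value to eighth notes: quarter = 2; eighth = 1; half tied to quarter (half + quarter) = 6; dotted half = 6; eighth rest = 1; dotted quarter note = 3; quarter = 2; quarter note = 2; eighth = 1.
Adding: 2 + 1 + 6 + 6 + 1 + 3 + 2 + 2 + 1 = 24.
24 equals 24, so the answer is Yes.

Yes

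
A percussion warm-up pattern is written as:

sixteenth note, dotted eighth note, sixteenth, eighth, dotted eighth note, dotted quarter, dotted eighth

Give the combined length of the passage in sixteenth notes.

19

Working in sixteenth notes: sixteenth note = 1; dotted eighth note = 3; sixteenth = 1; eighth = 2; dotted eighth note = 3; dotted quarter = 6; dotted eighth = 3.
Sum: 1 + 3 + 1 + 2 + 3 + 6 + 3 = 19 sixteenth notes.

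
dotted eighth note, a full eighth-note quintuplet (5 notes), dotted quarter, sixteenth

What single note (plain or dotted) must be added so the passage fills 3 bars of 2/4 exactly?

dotted quarter note

3 bars of 2/4 = 24 sixteenth notes.
Express everything in sixteenth notes: dotted eighth note = 3; a full eighth-note quintuplet (5 notes) (five quintuplet eighths span one half) = 8; dotted quarter = 6; sixteenth = 1.
Altogether 3 + 8 + 6 + 1 = 18.
Remaining: 24 − 18 = 6 sixteenth notes, which is a dotted quarter note.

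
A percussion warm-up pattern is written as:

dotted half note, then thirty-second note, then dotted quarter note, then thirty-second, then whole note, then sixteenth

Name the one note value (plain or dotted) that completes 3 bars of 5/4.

3 bars of 5/4 = 120 thirty-second notes.
Each duration in thirty-second notes: dotted half note = 24; thirty-second note = 1; dotted quarter note = 12; thirty-second = 1; whole note = 32; sixteenth = 2.
Adding: 24 + 1 + 12 + 1 + 32 + 2 = 72.
Remaining: 120 − 72 = 48 thirty-second notes, which is a dotted whole note.

dotted whole note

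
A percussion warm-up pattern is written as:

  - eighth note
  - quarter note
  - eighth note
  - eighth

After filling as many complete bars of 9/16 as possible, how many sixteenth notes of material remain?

1

One bar of 9/16 = 9 sixteenth notes.
Convert each value to sixteenth notes: eighth note = 2; quarter note = 4; eighth note = 2; eighth = 2.
Adding: 2 + 4 + 2 + 2 = 10.
10 ÷ 9 = 1 complete bar with 1 sixteenth note remaining.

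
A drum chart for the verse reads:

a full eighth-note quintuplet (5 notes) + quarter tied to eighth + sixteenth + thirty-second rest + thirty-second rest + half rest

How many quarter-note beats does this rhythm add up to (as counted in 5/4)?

One quarter-note beat = 8 thirty-second notes.
Working in thirty-second notes: a full eighth-note quintuplet (5 notes) (five quintuplet eighths span one half) = 16; quarter tied to eighth (quarter + eighth) = 12; sixteenth = 2; thirty-second rest = 1; thirty-second rest = 1; half rest = 16.
Altogether 16 + 12 + 2 + 1 + 1 + 16 = 48.
48 ÷ 8 = 6 beats.

6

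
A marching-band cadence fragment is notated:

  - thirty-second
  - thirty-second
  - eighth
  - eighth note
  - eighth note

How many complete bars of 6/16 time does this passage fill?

One bar of 6/16 = 12 thirty-second notes.
Working in thirty-second notes: thirty-second = 1; thirty-second = 1; eighth = 4; eighth note = 4; eighth note = 4.
Total: 1 + 1 + 4 + 4 + 4 = 14.
14 ÷ 12 = 1 complete bar with 2 left over.

1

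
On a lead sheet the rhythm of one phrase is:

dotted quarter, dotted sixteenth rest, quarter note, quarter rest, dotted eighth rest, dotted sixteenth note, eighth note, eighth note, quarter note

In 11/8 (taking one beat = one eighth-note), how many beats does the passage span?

14

One eighth-note beat = 4 thirty-second notes.
Convert each value to thirty-second notes: dotted quarter = 12; dotted sixteenth rest = 3; quarter note = 8; quarter rest = 8; dotted eighth rest = 6; dotted sixteenth note = 3; eighth note = 4; eighth note = 4; quarter note = 8.
Total: 12 + 3 + 8 + 8 + 6 + 3 + 4 + 4 + 8 = 56.
56 ÷ 4 = 14 beats.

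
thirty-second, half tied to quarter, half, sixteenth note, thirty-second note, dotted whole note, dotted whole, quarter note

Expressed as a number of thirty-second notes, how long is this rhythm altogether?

148

Each duration in thirty-second notes: thirty-second = 1; half tied to quarter (half + quarter) = 24; half = 16; sixteenth note = 2; thirty-second note = 1; dotted whole note = 48; dotted whole = 48; quarter note = 8.
Altogether 1 + 24 + 16 + 2 + 1 + 48 + 48 + 8 = 148 thirty-second notes.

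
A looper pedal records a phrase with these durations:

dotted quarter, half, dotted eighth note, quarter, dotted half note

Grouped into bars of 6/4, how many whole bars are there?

1

One bar of 6/4 = 24 sixteenth notes.
Each duration in sixteenth notes: dotted quarter = 6; half = 8; dotted eighth note = 3; quarter = 4; dotted half note = 12.
Altogether 6 + 8 + 3 + 4 + 12 = 33.
33 ÷ 24 = 1 complete bar with 9 left over.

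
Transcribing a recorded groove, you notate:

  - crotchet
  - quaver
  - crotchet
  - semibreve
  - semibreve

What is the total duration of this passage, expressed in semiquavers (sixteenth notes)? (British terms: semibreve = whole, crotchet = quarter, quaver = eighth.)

42

Express everything in sixteenth notes: crotchet = 4; quaver = 2; crotchet = 4; semibreve = 16; semibreve = 16.
Sum: 4 + 2 + 4 + 16 + 16 = 42 sixteenth notes.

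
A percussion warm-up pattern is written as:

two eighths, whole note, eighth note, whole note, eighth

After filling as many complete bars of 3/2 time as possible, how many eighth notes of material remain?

One bar of 3/2 = 12 eighth notes.
Each duration in eighth notes: eighth = 1; eighth = 1; whole note = 8; eighth note = 1; whole note = 8; eighth = 1.
Altogether 1 + 1 + 8 + 1 + 8 + 1 = 20.
20 ÷ 12 = 1 complete bar with 8 eighth notes remaining.

8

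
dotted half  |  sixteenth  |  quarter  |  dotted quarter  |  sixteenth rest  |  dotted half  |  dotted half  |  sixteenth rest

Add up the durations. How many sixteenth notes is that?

49

Convert each value to sixteenth notes: dotted half = 12; sixteenth = 1; quarter = 4; dotted quarter = 6; sixteenth rest = 1; dotted half = 12; dotted half = 12; sixteenth rest = 1.
Total: 12 + 1 + 4 + 6 + 1 + 12 + 12 + 1 = 49 sixteenth notes.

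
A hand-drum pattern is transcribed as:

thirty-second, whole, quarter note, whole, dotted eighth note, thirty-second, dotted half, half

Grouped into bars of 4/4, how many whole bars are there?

3

One bar of 4/4 = 32 thirty-second notes.
Express everything in thirty-second notes: thirty-second = 1; whole = 32; quarter note = 8; whole = 32; dotted eighth note = 6; thirty-second = 1; dotted half = 24; half = 16.
Total: 1 + 32 + 8 + 32 + 6 + 1 + 24 + 16 = 120.
120 ÷ 32 = 3 complete bars with 24 left over.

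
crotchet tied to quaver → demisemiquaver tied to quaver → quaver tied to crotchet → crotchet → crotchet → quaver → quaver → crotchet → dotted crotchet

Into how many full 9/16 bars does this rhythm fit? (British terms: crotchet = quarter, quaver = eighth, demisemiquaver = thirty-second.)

4

One bar of 9/16 = 18 thirty-second notes.
Express everything in thirty-second notes: crotchet tied to quaver (crotchet + quaver) = 12; demisemiquaver tied to quaver (demisemiquaver + quaver) = 5; quaver tied to crotchet (quaver + crotchet) = 12; crotchet = 8; crotchet = 8; quaver = 4; quaver = 4; crotchet = 8; dotted crotchet = 12.
Adding: 12 + 5 + 12 + 8 + 8 + 4 + 4 + 8 + 12 = 73.
73 ÷ 18 = 4 complete bars with 1 left over.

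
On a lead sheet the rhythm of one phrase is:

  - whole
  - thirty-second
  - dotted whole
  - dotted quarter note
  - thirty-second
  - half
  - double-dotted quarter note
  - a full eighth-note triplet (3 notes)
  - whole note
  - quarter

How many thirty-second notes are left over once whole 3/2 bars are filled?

28

One bar of 3/2 = 48 thirty-second notes.
Express everything in thirty-second notes: whole = 32; thirty-second = 1; dotted whole = 48; dotted quarter note = 12; thirty-second = 1; half = 16; double-dotted quarter note = 14; a full eighth-note triplet (3 notes) (three triplet eighths span one quarter) = 8; whole note = 32; quarter = 8.
Total: 32 + 1 + 48 + 12 + 1 + 16 + 14 + 8 + 32 + 8 = 172.
172 ÷ 48 = 3 complete bars with 28 thirty-second notes remaining.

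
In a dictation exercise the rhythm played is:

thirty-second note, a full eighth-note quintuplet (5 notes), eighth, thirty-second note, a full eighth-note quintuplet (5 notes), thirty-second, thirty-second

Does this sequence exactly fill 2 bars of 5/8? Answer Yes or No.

One bar of 5/8 = 20 thirty-second notes, so 2 bars = 40.
Each duration in thirty-second notes: thirty-second note = 1; a full eighth-note quintuplet (5 notes) (five quintuplet eighths span one half) = 16; eighth = 4; thirty-second note = 1; a full eighth-note quintuplet (5 notes) (five quintuplet eighths span one half) = 16; thirty-second = 1; thirty-second = 1.
Sum: 1 + 16 + 4 + 1 + 16 + 1 + 1 = 40.
40 equals 40, so the answer is Yes.

Yes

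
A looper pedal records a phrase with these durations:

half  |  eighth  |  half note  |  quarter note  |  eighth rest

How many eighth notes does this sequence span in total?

In eighth notes: half = 4; eighth = 1; half note = 4; quarter note = 2; eighth rest = 1.
Altogether 4 + 1 + 4 + 2 + 1 = 12 eighth notes.

12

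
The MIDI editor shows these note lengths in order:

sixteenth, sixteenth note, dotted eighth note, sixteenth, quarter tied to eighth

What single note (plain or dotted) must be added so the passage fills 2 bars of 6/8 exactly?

2 bars of 6/8 = 24 sixteenth notes.
Express everything in sixteenth notes: sixteenth = 1; sixteenth note = 1; dotted eighth note = 3; sixteenth = 1; quarter tied to eighth (quarter + eighth) = 6.
Adding: 1 + 1 + 3 + 1 + 6 = 12.
Remaining: 24 − 12 = 12 sixteenth notes, which is a dotted half note.

dotted half note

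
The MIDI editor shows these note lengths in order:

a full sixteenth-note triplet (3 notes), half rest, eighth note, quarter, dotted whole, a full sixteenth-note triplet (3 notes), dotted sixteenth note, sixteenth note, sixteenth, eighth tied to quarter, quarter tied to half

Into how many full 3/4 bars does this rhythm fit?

5

One bar of 3/4 = 24 thirty-second notes.
Working in thirty-second notes: a full sixteenth-note triplet (3 notes) (three triplet sixteenths span one eighth) = 4; half rest = 16; eighth note = 4; quarter = 8; dotted whole = 48; a full sixteenth-note triplet (3 notes) (three triplet sixteenths span one eighth) = 4; dotted sixteenth note = 3; sixteenth note = 2; sixteenth = 2; eighth tied to quarter (eighth + quarter) = 12; quarter tied to half (quarter + half) = 24.
Total: 4 + 16 + 4 + 8 + 48 + 4 + 3 + 2 + 2 + 12 + 24 = 127.
127 ÷ 24 = 5 complete bars with 7 left over.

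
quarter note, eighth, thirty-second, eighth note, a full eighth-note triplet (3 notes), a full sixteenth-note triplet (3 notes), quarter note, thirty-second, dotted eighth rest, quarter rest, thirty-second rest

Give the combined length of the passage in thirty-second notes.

In thirty-second notes: quarter note = 8; eighth = 4; thirty-second = 1; eighth note = 4; a full eighth-note triplet (3 notes) (three triplet eighths span one quarter) = 8; a full sixteenth-note triplet (3 notes) (three triplet sixteenths span one eighth) = 4; quarter note = 8; thirty-second = 1; dotted eighth rest = 6; quarter rest = 8; thirty-second rest = 1.
Adding: 8 + 4 + 1 + 4 + 8 + 4 + 8 + 1 + 6 + 8 + 1 = 53 thirty-second notes.

53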